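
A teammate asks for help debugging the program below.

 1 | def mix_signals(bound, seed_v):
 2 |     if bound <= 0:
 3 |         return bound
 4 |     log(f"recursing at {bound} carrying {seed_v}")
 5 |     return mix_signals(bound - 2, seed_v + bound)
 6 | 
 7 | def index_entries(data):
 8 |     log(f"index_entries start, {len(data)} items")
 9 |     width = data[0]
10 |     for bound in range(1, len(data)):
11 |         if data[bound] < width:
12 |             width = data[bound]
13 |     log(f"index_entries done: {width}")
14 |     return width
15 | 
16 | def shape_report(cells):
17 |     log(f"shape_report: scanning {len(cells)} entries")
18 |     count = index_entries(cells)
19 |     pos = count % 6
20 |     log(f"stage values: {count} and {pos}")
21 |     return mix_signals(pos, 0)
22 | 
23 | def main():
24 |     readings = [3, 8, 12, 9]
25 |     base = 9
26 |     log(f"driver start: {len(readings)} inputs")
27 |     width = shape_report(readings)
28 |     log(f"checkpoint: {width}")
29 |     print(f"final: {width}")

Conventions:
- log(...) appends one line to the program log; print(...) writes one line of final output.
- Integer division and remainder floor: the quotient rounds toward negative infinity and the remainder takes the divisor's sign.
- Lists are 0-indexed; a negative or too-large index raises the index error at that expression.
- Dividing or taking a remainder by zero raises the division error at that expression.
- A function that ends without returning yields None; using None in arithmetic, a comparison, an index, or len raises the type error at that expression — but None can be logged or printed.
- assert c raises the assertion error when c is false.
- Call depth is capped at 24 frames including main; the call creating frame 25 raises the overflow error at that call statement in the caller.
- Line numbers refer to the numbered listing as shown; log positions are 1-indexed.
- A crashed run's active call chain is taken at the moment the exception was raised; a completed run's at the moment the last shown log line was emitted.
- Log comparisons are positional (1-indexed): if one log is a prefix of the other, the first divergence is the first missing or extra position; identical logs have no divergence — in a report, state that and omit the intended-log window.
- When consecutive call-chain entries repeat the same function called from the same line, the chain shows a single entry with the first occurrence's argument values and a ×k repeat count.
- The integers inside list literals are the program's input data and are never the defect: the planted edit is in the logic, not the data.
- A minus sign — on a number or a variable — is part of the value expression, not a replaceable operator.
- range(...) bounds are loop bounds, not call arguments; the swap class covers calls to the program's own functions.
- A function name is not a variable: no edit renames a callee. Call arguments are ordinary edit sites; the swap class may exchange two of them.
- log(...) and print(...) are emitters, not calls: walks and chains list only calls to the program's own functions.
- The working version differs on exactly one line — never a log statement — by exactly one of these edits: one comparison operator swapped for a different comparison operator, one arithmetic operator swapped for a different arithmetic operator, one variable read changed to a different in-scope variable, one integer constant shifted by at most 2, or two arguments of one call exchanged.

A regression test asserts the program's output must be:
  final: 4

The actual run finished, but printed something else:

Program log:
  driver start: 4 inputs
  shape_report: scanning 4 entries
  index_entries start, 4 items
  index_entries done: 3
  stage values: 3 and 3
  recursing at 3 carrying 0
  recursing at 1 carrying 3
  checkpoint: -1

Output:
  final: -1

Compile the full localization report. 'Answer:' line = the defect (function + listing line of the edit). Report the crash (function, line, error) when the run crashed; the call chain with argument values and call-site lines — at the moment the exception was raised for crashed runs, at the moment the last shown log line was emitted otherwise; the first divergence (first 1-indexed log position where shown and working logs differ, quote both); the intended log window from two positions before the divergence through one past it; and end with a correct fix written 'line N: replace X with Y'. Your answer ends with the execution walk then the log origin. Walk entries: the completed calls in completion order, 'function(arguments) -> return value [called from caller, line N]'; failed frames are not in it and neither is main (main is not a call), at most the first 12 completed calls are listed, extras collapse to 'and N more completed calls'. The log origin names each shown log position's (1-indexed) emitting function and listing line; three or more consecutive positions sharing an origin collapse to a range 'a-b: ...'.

Answer: the defect is in mix_signals at line 3.
The tell: At log position 8 the runs split — shown 'checkpoint: -1', but the working version logs 'checkpoint: 4'.
Call chain: main.
First divergence: position 8 — the shown line 'checkpoint: -1' should read 'checkpoint: 4'.
Intended log window:
  6: recursing at 3 carrying 0
  7: recursing at 1 carrying 3
  8: checkpoint: 4
Execution walk:
  index_entries([3, 8, 12, 9]) -> 3  [called from shape_report, line 18]
  mix_signals(-1, 4) -> -1  [called from mix_signals, line 5]
  mix_signals(1, 3) -> -1  [called from mix_signals, line 5]
  mix_signals(3, 0) -> -1  [called from shape_report, line 21]
  shape_report([3, 8, 12, 9]) -> -1  [called from main, line 27]
Log origins:
  1: logged in main at line 26
  2: logged in shape_report at line 17
  3: logged in index_entries at line 8
  4: logged in index_entries at line 13
  5: logged in shape_report at line 20
  6: logged in mix_signals at line 4
  7: logged in mix_signals at line 4
  8: logged in main at line 28
A correct fix: line 3: replace `bound` with `seed_v`.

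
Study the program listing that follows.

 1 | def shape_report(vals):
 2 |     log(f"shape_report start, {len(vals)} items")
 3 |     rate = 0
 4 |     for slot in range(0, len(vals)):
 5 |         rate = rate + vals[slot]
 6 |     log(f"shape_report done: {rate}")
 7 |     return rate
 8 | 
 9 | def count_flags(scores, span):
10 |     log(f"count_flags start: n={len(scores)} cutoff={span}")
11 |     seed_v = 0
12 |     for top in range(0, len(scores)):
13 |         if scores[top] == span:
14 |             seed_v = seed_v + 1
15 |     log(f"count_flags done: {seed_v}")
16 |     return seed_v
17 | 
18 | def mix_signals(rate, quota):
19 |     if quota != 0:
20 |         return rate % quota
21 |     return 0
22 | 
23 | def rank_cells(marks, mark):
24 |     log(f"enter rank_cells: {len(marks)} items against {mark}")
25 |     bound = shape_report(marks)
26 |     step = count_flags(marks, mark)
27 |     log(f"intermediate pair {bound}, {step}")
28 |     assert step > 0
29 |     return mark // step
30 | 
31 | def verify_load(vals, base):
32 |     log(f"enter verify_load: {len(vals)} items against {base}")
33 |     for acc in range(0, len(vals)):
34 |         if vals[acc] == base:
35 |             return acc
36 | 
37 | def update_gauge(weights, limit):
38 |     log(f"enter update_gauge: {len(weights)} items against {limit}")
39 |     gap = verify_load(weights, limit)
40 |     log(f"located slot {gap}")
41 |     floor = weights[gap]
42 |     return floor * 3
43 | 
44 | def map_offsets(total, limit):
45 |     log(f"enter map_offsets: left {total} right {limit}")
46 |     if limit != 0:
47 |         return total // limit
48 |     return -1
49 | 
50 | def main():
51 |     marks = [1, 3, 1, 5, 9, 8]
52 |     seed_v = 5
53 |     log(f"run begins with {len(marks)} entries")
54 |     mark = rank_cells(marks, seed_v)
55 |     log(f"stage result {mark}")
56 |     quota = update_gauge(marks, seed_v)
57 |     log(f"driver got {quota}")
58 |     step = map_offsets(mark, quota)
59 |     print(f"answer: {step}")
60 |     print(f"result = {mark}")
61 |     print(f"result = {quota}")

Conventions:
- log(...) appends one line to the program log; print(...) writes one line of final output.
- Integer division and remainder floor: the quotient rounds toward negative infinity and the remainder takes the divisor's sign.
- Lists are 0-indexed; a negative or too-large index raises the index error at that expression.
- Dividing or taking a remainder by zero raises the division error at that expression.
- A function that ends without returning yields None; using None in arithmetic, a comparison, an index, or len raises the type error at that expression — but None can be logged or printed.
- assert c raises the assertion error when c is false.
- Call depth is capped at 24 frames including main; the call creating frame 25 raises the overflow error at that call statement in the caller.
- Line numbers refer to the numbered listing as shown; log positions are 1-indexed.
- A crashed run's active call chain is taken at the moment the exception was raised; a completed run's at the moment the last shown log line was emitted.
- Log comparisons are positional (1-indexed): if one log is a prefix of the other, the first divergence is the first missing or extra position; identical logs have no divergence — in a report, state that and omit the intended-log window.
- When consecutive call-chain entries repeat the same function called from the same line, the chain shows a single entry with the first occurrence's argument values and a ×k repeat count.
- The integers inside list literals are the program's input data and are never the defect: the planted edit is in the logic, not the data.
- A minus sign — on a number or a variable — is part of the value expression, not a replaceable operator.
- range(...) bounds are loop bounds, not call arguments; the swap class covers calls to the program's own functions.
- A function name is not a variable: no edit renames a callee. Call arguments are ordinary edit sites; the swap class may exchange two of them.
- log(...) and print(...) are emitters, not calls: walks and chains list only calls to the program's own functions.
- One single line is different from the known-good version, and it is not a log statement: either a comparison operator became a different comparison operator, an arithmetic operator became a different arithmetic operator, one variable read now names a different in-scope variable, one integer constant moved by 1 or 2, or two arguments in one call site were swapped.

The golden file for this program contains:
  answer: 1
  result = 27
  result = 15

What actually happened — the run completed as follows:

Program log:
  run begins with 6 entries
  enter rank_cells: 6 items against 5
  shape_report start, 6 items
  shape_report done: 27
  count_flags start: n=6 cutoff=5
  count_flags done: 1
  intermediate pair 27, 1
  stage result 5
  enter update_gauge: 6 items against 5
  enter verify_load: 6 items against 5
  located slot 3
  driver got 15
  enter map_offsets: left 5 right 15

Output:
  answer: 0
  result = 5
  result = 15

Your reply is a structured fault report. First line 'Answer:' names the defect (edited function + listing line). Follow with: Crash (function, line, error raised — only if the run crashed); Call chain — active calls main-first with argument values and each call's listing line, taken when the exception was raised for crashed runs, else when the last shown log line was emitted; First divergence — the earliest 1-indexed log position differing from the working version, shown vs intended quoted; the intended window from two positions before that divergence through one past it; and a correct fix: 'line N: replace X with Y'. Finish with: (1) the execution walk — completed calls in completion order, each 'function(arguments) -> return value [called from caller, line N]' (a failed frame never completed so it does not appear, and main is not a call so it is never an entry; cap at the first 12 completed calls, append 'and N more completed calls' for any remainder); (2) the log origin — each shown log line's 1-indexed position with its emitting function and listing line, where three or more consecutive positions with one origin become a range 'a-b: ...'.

Answer: the defect is in rank_cells at line 29.
Key fact: At log position 8 the runs split — shown 'stage result 5', but the working version logs 'stage result 27'.
Call chain: main -> map_offsets(5, 15) (called at line 58).
First divergence: position 8; shown 'stage result 5' vs intended 'stage result 27'.
Intended log window:
  6: count_flags done: 1
  7: intermediate pair 27, 1
  8: stage result 27
  9: enter update_gauge: 6 items against 5
Execution walk:
  shape_report([1, 3, 1, 5, 9, 8]) -> 27  [called from rank_cells, line 25]
  count_flags([1, 3, 1, 5, 9, 8], 5) -> 1  [called from rank_cells, line 26]
  rank_cells([1, 3, 1, 5, 9, 8], 5) -> 5  [called from main, line 54]
  verify_load([1, 3, 1, 5, 9, 8], 5) -> 3  [called from update_gauge, line 39]
  update_gauge([1, 3, 1, 5, 9, 8], 5) -> 15  [called from main, line 56]
  map_offsets(5, 15) -> 0  [called from main, line 58]
Log origins:
  1 — main, line 53
  2 — rank_cells, line 24
  3 — shape_report, line 2
  4 — shape_report, line 6
  5 — count_flags, line 10
  6 — count_flags, line 15
  7 — rank_cells, line 27
  8 — main, line 55
  9 — update_gauge, line 38
  10 — verify_load, line 32
  11 — update_gauge, line 40
  12 — main, line 57
  13 — map_offsets, line 45
A correct fix: line 29: replace `mark` with `bound`.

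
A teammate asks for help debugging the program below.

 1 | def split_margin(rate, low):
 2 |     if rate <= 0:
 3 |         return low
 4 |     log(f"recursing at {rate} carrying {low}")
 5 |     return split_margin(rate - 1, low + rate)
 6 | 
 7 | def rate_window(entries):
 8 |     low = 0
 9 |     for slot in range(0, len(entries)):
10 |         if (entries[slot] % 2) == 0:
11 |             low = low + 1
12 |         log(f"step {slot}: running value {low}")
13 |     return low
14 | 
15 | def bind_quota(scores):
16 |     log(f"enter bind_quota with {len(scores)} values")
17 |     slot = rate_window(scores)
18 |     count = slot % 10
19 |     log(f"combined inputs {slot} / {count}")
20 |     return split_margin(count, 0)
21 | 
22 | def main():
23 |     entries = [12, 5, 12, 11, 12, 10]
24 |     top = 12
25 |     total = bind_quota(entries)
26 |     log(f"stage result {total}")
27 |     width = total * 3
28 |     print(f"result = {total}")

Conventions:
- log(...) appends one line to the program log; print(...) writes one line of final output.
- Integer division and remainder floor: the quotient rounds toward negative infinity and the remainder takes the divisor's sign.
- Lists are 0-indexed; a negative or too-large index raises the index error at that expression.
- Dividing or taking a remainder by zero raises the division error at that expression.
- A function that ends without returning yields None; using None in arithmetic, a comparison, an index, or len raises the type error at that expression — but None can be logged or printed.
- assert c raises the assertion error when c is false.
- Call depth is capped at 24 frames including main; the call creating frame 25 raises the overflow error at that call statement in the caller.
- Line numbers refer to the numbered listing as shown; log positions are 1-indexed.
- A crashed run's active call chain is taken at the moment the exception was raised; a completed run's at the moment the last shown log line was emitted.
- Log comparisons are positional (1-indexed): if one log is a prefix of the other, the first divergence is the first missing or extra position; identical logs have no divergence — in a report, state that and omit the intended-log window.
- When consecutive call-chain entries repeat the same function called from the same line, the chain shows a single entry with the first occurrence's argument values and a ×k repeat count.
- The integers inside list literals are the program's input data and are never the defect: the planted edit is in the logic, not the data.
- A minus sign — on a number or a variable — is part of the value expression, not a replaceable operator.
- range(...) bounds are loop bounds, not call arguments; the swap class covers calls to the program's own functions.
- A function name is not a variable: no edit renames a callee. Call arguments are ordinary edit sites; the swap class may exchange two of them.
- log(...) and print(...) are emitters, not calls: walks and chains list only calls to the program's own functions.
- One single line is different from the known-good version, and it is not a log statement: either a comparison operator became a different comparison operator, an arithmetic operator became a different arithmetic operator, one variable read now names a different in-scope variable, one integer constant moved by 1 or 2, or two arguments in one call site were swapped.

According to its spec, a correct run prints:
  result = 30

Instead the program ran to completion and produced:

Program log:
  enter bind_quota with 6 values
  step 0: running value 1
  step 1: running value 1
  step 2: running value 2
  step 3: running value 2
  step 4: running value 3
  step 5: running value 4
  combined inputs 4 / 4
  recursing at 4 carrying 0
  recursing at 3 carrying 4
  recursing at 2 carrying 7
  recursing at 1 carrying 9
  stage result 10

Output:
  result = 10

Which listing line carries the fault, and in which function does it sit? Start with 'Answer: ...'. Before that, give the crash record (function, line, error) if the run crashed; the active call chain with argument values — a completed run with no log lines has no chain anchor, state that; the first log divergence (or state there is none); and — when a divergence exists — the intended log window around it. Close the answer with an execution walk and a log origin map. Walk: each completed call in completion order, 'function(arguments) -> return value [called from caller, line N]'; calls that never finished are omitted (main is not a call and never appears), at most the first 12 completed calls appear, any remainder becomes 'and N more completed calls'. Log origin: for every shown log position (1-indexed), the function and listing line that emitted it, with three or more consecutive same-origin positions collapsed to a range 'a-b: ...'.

Answer: the defect is in main at line 28.
Key observation: The two runs log identically and part ways only at the printed values.
Call chain: main.
First divergence: there is none — every log position agrees.
Execution walk:
  rate_window([12, 5, 12, 11, 12, 10]) -> 4  [called from bind_quota, line 17]
  split_margin(0, 10) -> 10  [called from split_margin, line 5]
  split_margin(1, 9) -> 10  [called from split_margin, line 5]
  split_margin(2, 7) -> 10  [called from split_margin, line 5]
  split_margin(3, 4) -> 10  [called from split_margin, line 5]
  split_margin(4, 0) -> 10  [called from bind_quota, line 20]
  bind_quota([12, 5, 12, 11, 12, 10]) -> 10  [called from main, line 25]
Log line origins:
  1 — bind_quota, line 16
  2-7 — rate_window, line 12
  8 — bind_quota, line 19
  9-12 — split_margin, line 4
  13 — main, line 26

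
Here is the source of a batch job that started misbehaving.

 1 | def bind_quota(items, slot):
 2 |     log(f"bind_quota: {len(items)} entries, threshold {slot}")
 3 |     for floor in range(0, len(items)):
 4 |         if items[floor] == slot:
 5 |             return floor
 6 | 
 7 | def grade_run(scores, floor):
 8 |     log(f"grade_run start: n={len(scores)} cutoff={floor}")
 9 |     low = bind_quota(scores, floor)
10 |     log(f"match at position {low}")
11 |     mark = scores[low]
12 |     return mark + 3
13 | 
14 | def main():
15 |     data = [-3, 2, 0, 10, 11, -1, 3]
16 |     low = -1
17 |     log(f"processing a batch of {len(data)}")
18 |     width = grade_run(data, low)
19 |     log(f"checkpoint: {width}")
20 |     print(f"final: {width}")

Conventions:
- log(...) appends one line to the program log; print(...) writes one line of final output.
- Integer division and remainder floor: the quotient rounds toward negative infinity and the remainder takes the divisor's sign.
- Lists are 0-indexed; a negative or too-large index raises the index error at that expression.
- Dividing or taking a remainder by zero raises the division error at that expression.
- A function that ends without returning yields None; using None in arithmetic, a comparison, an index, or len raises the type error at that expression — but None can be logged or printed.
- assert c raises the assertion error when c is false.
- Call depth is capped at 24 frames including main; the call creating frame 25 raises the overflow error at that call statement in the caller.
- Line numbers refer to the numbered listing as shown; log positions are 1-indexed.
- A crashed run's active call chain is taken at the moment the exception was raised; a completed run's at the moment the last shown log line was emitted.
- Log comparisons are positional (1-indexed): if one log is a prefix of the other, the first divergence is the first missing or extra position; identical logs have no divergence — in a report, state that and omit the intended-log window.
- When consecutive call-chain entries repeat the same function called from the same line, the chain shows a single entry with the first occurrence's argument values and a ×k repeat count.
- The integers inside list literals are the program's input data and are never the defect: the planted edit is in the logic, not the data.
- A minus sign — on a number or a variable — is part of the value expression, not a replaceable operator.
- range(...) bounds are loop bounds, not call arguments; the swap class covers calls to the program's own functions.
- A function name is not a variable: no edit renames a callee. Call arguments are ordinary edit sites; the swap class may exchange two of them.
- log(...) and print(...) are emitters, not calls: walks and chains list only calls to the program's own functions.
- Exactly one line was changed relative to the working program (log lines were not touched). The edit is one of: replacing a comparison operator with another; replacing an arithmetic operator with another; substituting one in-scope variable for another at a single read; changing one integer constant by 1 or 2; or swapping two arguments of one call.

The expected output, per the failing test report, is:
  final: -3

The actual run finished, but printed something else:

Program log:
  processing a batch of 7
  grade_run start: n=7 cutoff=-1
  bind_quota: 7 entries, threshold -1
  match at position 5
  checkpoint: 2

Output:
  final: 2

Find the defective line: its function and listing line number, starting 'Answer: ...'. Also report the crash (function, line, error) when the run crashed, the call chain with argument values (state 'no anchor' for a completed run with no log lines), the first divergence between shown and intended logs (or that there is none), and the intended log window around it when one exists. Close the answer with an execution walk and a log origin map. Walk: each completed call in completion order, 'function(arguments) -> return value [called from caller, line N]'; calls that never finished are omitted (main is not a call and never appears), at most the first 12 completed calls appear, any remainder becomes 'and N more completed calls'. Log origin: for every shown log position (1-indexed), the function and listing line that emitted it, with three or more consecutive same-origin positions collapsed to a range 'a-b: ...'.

Answer: the defect is in grade_run at line 12.
Key fact: Everything matches until log position 5, which reads 'checkpoint: 2' in place of 'checkpoint: -3'.
Call chain: main.
First divergence: position 5 — the shown line 'checkpoint: 2' should read 'checkpoint: -3'.
Intended log window:
  3: bind_quota: 7 entries, threshold -1
  4: match at position 5
  5: checkpoint: -3
Execution walk:
  bind_quota([-3, 2, 0, 10, 11, -1, 3], -1) -> 5  [called from grade_run, line 9]
  grade_run([-3, 2, 0, 10, 11, -1, 3], -1) -> 2  [called from main, line 18]
Log origins:
  1: logged in main at line 17
  2: logged in grade_run at line 8
  3: logged in bind_quota at line 2
  4: logged in grade_run at line 10
  5: logged in main at line 19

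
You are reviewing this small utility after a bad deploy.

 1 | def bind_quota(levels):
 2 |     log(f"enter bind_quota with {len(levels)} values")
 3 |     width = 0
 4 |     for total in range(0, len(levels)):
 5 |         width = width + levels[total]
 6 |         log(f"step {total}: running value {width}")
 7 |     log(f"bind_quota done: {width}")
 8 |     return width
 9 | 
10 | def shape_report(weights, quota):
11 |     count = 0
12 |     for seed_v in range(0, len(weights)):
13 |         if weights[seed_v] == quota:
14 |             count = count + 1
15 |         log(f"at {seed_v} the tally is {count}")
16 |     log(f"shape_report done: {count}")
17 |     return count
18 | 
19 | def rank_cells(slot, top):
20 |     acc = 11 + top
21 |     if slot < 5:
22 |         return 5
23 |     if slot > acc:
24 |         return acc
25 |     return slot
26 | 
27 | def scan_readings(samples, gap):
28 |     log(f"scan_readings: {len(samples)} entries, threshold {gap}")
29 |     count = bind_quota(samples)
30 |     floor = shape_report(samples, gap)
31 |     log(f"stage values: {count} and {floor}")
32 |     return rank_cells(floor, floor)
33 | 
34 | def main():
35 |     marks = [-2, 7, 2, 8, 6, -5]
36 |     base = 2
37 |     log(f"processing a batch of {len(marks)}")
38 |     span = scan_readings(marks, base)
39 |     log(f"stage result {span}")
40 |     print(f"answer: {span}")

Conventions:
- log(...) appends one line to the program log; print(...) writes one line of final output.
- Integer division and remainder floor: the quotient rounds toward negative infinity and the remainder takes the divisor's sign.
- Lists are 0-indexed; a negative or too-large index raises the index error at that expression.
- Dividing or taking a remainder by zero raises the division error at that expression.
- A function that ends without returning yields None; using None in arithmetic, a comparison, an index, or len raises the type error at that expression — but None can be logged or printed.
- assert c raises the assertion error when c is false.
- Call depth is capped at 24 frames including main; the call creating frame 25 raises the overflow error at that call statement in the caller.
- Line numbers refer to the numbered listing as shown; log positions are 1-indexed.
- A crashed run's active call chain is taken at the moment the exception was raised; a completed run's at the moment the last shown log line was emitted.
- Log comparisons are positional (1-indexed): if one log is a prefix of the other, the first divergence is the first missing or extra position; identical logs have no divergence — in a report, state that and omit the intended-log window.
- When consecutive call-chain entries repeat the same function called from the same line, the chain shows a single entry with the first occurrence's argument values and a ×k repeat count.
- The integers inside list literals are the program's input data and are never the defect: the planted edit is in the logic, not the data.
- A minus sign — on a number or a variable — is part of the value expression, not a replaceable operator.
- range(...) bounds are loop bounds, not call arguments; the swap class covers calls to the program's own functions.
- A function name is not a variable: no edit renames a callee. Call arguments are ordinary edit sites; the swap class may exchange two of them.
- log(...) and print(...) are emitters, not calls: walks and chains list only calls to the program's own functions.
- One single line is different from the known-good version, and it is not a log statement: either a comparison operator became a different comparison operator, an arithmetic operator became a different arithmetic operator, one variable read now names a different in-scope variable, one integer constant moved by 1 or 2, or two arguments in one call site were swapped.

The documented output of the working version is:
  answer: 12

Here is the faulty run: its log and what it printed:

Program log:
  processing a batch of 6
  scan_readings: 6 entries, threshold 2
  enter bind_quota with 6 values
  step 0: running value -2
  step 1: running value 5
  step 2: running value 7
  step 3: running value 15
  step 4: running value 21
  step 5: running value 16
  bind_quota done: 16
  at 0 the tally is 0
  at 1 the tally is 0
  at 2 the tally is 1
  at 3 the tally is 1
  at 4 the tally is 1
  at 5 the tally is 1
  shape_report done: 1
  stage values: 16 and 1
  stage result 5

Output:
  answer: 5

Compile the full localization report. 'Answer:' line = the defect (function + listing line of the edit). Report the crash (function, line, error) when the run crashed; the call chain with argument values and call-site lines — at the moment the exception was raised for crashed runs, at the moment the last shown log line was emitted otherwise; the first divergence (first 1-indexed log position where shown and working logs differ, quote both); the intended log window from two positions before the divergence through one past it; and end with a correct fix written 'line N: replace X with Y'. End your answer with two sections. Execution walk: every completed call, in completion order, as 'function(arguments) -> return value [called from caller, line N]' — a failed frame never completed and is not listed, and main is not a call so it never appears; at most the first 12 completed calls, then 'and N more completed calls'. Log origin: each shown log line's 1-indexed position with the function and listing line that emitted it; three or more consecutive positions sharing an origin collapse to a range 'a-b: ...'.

Answer: the defect is in scan_readings at line 32.
The tell: Everything matches until log position 19, which reads 'stage result 5' in place of 'stage result 12'.
Call chain: main.
First divergence: position 19 — shown 'stage result 5', intended 'stage result 12'.
Intended log window:
  17: shape_report done: 1
  18: stage values: 16 and 1
  19: stage result 12
Execution walk:
  bind_quota([-2, 7, 2, 8, 6, -5]) -> 16  [called from scan_readings, line 29]
  shape_report([-2, 7, 2, 8, 6, -5], 2) -> 1  [called from scan_readings, line 30]
  rank_cells(1, 1) -> 5  [called from scan_readings, line 32]
  scan_readings([-2, 7, 2, 8, 6, -5], 2) -> 5  [called from main, line 38]
Origin of each log line:
  1: from main, line 37
  2: from scan_readings, line 28
  3: from bind_quota, line 2
  4-9: from bind_quota, line 6
  10: from bind_quota, line 7
  11-16: from shape_report, line 15
  17: from shape_report, line 16
  18: from scan_readings, line 31
  19: from main, line 39
A correct fix: line 32: replace `rank_cells(floor, floor)` with `rank_cells(count, floor)`.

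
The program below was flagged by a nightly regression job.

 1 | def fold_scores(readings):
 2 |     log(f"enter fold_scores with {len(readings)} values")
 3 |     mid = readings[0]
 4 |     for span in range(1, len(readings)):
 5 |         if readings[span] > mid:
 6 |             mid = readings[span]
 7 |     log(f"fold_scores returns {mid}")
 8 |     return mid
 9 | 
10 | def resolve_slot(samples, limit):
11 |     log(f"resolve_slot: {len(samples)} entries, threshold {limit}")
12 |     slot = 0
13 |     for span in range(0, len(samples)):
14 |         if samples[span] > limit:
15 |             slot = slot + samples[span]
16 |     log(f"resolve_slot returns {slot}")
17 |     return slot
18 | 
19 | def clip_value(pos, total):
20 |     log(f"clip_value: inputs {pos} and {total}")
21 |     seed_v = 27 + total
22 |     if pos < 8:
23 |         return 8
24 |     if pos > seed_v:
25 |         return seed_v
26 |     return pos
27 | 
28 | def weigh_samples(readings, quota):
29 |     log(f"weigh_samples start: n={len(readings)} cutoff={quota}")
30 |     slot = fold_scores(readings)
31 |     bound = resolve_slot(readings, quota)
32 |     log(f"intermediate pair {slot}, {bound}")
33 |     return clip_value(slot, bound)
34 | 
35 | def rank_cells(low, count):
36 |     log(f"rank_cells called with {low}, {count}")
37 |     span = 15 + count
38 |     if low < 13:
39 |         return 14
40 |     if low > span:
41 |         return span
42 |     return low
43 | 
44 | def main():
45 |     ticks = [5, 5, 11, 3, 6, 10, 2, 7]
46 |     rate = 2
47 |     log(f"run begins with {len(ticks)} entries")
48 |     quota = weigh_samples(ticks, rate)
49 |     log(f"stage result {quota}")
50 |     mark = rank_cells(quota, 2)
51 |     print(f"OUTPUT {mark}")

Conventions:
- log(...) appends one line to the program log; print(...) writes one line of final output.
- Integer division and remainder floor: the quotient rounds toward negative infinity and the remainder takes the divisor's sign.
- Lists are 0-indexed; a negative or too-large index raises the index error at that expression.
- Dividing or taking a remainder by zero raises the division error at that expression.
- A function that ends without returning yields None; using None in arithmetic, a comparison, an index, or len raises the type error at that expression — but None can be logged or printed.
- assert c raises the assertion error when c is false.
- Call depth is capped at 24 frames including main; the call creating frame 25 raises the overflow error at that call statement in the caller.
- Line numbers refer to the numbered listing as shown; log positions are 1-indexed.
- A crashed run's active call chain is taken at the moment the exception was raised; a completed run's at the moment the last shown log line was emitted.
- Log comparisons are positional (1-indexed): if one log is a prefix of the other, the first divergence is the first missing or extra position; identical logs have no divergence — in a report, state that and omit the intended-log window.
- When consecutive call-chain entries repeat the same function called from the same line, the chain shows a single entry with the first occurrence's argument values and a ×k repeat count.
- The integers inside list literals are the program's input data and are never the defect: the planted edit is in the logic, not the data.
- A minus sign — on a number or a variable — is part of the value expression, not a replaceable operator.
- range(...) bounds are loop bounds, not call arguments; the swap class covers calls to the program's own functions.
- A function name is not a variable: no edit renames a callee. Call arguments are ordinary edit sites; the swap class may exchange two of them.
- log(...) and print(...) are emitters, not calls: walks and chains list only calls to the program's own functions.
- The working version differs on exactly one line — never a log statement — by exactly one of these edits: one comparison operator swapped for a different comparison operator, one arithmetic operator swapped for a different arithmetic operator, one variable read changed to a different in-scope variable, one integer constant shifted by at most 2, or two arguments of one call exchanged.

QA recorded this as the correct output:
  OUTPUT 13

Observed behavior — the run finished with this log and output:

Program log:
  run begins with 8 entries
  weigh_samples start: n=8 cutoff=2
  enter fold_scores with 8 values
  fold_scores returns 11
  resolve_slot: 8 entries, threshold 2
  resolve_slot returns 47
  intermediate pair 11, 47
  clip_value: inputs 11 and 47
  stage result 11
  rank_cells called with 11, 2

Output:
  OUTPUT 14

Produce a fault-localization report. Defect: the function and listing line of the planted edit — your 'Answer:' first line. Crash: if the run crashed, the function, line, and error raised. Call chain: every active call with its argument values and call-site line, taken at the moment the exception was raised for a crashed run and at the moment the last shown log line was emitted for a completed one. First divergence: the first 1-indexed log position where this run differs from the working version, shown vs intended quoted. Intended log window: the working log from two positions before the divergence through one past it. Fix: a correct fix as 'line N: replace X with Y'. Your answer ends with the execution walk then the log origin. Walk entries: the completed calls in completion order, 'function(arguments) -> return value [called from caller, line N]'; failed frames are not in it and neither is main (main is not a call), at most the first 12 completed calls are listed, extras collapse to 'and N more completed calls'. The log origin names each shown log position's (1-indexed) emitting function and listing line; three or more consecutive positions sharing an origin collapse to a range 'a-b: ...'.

Answer: the defect is in rank_cells at line 39.
Key observation: The two runs log identically and part ways only at the printed values.
Call chain: main -> rank_cells(11, 2) (called at line 50).
First divergence: none; the two logs match at every position.
Execution walk:
  fold_scores([5, 5, 11, 3, 6, 10, 2, 7]) -> 11  [called from weigh_samples, line 30]
  resolve_slot([5, 5, 11, 3, 6, 10, 2, 7], 2) -> 47  [called from weigh_samples, line 31]
  clip_value(11, 47) -> 11  [called from weigh_samples, line 33]
  weigh_samples([5, 5, 11, 3, 6, 10, 2, 7], 2) -> 11  [called from main, line 48]
  rank_cells(11, 2) -> 14  [called from main, line 50]
Log origin:
  1: logged in main at line 47
  2: logged in weigh_samples at line 29
  3: logged in fold_scores at line 2
  4: logged in fold_scores at line 7
  5: logged in resolve_slot at line 11
  6: logged in resolve_slot at line 16
  7: logged in weigh_samples at line 32
  8: logged in clip_value at line 20
  9: logged in main at line 49
  10: logged in rank_cells at line 36
A correct fix: line 39: replace `14` with `13`.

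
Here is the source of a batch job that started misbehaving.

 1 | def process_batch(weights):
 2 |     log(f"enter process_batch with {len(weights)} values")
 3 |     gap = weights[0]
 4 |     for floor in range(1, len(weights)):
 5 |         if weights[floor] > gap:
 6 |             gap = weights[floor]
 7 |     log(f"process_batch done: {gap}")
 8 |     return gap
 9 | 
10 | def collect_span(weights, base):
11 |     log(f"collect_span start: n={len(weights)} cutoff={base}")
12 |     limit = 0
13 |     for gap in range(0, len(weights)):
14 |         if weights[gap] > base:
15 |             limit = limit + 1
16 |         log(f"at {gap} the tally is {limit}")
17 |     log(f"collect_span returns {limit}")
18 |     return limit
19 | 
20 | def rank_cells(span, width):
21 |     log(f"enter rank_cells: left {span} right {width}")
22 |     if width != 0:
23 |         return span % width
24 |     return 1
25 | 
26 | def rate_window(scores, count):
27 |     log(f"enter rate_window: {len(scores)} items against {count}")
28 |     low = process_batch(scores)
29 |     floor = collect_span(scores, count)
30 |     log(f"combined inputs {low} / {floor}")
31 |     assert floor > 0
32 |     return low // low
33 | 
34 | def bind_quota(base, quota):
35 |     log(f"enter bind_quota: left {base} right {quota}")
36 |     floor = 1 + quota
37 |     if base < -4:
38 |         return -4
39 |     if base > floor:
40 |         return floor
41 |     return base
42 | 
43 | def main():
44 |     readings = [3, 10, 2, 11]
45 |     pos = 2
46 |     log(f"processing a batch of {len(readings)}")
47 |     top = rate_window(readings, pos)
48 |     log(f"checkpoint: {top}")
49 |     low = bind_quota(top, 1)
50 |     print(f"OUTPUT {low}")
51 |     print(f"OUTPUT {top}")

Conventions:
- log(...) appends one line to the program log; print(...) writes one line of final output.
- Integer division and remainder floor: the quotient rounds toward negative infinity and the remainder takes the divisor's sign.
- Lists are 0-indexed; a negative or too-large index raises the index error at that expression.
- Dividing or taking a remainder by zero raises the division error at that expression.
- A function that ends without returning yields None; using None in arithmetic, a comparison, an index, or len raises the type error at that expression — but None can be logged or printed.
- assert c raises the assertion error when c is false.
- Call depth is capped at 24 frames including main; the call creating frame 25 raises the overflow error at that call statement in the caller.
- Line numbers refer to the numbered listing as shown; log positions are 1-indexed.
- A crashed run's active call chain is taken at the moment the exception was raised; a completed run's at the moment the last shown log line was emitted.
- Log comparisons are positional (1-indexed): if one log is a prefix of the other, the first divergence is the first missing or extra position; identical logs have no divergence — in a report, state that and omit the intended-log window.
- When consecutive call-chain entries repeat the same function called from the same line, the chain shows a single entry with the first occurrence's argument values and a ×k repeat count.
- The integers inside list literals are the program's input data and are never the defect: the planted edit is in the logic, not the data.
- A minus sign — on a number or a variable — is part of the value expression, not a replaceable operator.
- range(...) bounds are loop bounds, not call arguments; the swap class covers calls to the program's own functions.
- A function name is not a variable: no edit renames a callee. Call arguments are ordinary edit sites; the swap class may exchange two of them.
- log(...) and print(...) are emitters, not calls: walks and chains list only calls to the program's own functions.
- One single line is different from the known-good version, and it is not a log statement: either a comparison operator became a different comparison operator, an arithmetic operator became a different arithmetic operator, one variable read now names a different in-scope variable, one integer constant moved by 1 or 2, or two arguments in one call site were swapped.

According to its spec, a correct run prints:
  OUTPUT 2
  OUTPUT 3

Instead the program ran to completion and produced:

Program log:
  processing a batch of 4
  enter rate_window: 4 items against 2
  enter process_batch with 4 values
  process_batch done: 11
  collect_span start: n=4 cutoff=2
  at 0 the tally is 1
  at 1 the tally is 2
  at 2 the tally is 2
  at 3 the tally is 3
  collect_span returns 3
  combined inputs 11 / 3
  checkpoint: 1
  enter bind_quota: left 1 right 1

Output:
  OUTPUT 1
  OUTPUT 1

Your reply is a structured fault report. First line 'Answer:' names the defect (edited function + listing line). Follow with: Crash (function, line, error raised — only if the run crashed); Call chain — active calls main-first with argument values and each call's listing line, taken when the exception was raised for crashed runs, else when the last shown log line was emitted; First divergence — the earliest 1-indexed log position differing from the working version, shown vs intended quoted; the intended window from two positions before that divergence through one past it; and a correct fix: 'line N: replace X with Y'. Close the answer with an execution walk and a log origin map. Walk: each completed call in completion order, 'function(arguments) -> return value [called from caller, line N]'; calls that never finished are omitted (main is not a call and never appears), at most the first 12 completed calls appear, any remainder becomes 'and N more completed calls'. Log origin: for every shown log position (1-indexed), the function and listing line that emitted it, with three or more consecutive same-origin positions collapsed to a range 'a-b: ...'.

Answer: the defect is in rate_window at line 32.
The tell: The earliest visible damage is log position 12 — 'checkpoint: 1' rather than the intended 'checkpoint: 3'.
Call chain: main -> bind_quota(1, 1) (called at line 49).
First divergence: position 12 — the shown line 'checkpoint: 1' should read 'checkpoint: 3'.
Intended log window:
  10: collect_span returns 3
  11: combined inputs 11 / 3
  12: checkpoint: 3
  13: enter bind_quota: left 3 right 1
Execution walk:
  process_batch([3, 10, 2, 11]) -> 11  [called from rate_window, line 28]
  collect_span([3, 10, 2, 11], 2) -> 3  [called from rate_window, line 29]
  rate_window([3, 10, 2, 11], 2) -> 1  [called from main, line 47]
  bind_quota(1, 1) -> 1  [called from main, line 49]
Log line origins:
  1: from main, line 46
  2: from rate_window, line 27
  3: from process_batch, line 2
  4: from process_batch, line 7
  5: from collect_span, line 11
  6-9: from collect_span, line 16
  10: from collect_span, line 17
  11: from rate_window, line 30
  12: from main, line 48
  13: from bind_quota, line 35
A correct fix: line 32: replace `low // low` with `low // floor`.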